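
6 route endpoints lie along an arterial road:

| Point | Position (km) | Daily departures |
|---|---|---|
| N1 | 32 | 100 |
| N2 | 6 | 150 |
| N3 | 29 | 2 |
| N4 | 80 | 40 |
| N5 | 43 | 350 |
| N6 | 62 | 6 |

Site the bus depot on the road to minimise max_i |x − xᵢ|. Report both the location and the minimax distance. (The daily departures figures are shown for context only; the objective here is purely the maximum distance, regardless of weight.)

location 43, max distance 37

The 1-center on a line is the midpoint of the two extreme points: leftmost at 6, rightmost at 80.
Optimal location = (6 + 80)/2 = 43; maximum distance = (80 − 6)/2 = 37.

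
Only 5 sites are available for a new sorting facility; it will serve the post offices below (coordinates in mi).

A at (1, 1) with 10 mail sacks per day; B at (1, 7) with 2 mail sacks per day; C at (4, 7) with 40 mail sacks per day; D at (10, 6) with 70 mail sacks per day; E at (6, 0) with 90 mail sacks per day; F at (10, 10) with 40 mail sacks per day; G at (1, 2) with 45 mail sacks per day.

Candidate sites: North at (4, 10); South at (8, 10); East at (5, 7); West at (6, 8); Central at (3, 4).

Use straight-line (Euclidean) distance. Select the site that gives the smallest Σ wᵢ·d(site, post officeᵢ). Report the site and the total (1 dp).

Central, total 1625.4 mi

Total weighted distance at each candidate:
  North (4, 10): total = 2270.4
  South (8, 10): total = 2118.5
  East (5, 7): total = 1634.8
  West (6, 8): total = 1749.1
  Central (3, 4): total = 1625.4
Minimum is at Central with total 1625.4 mi.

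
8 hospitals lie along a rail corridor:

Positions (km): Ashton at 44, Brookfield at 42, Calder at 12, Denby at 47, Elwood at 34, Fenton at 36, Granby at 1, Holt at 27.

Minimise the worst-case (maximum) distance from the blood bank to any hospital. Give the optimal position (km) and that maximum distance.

The 1-center on a line is the midpoint of the two extreme points: leftmost at 1, rightmost at 47.
Optimal location = (1 + 47)/2 = 24; maximum distance = (47 − 1)/2 = 23.

location 24, max distance 23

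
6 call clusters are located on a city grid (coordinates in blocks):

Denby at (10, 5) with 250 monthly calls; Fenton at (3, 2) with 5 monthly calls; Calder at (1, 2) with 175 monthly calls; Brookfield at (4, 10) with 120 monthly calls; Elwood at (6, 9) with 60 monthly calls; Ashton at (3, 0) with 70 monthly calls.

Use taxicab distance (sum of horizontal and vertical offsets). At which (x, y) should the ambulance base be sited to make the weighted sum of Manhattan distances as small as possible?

Manhattan distance separates: Σwᵢ(|x−xᵢ|+|y−yᵢ|) = Σwᵢ|x−xᵢ| + Σwᵢ|y−yᵢ|, so x and y are optimised independently as 1-D weighted medians.
Total weight W = 680; half = 340.
x-coordinate, sorted with cumulative weight:
  x=1 (Calder, w=175) cum 175
  x=3 (Fenton, w=5) cum 180
  x=3 (Ashton, w=70) cum 250
  x=4 (Brookfield, w=120) cum 370  ← median
  x=6 (Elwood, w=60) cum 430
  x=10 (Denby, w=250) cum 680
⇒ x* = 4
y-coordinate, sorted with cumulative weight:
  y=0 (Ashton, w=70) cum 70
  y=2 (Fenton, w=5) cum 75
  y=2 (Calder, w=175) cum 250
  y=5 (Denby, w=250) cum 500  ← median
  y=9 (Elwood, w=60) cum 560
  y=10 (Brookfield, w=120) cum 680
⇒ y* = 5

(4, 5)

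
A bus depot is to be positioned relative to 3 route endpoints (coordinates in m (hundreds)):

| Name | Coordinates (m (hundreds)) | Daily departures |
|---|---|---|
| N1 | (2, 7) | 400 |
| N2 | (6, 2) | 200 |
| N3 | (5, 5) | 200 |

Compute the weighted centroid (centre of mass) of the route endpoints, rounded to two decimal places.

The minimiser of Σwᵢ‖p−pᵢ‖² is the weighted centroid p* = (Σwᵢpᵢ)/(Σwᵢ).
Σwᵢ = 800.
Σwᵢxᵢ = 400·2 + 200·6 + 200·5 = 3000.
Σwᵢyᵢ = 400·7 + 200·2 + 200·5 = 4200.
x* = 3000/800 = 3.75, y* = 4200/800 = 5.25.

(3.75, 5.25)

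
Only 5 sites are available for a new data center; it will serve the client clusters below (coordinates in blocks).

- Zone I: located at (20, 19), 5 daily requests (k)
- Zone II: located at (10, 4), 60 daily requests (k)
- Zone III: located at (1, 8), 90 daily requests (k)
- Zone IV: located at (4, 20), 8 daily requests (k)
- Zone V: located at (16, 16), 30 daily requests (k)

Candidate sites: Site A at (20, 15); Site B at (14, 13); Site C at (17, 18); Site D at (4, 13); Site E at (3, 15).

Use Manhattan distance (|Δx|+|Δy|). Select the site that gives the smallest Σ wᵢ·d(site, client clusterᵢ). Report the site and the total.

Total weighted distance at each candidate:
  Site A (20, 15): total = 3938
  Site B (14, 13): total = 2746
  Site C (17, 18): total = 3830
  Site D (4, 13): total = 2236
  Site E (3, 15): total = 2463
Minimum is at Site D with total 2236 blocks.

Site D, total 2236 blocks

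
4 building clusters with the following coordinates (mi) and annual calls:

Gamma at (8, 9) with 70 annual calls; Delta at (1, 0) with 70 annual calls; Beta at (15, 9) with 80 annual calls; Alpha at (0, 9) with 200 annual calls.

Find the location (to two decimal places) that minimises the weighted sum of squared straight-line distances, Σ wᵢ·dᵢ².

The minimiser of Σwᵢ‖p−pᵢ‖² is the weighted centroid p* = (Σwᵢpᵢ)/(Σwᵢ).
Σwᵢ = 420.
Σwᵢxᵢ = 70·8 + 70·1 + 80·15 + 200·0 = 1830.
Σwᵢyᵢ = 70·9 + 70·0 + 80·9 + 200·9 = 3150.
x* = 1830/420 = 4.36, y* = 3150/420 = 7.50.

(4.36, 7.50)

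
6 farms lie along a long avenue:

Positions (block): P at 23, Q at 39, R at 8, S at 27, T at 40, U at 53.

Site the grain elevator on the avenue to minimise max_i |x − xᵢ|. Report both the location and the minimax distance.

location 30.5, max distance 22.5

The 1-center on a line is the midpoint of the two extreme points: leftmost at 8, rightmost at 53.
Optimal location = (8 + 53)/2 = 30.5; maximum distance = (53 − 8)/2 = 22.5.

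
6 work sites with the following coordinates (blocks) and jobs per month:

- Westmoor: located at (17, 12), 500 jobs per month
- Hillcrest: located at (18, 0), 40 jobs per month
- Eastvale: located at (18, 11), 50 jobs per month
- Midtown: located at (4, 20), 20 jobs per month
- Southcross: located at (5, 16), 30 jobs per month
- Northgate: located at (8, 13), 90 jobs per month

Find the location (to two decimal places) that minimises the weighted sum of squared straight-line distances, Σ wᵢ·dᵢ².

The minimiser of Σwᵢ‖p−pᵢ‖² is the weighted centroid p* = (Σwᵢpᵢ)/(Σwᵢ).
Σwᵢ = 730.
Σwᵢxᵢ = 500·17 + 40·18 + 50·18 + 20·4 + 30·5 + 90·8 = 11070.
Σwᵢyᵢ = 500·12 + 40·0 + 50·11 + 20·20 + 30·16 + 90·13 = 8600.
x* = 11070/730 = 15.16, y* = 8600/730 = 11.78.

(15.16, 11.78)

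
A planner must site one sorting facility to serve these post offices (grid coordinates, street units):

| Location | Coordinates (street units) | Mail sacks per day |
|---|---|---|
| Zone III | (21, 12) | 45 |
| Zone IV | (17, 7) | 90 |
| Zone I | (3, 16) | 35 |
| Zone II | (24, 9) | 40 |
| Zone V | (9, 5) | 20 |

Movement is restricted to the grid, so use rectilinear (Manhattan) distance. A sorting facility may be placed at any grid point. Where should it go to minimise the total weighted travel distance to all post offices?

Manhattan distance separates: Σwᵢ(|x−xᵢ|+|y−yᵢ|) = Σwᵢ|x−xᵢ| + Σwᵢ|y−yᵢ|, so x and y are optimised independently as 1-D weighted medians.
Total weight W = 230; half = 115.
x-coordinate, sorted with cumulative weight:
  x=3 (Zone I, w=35) cum 35
  x=9 (Zone V, w=20) cum 55
  x=17 (Zone IV, w=90) cum 145  ← median
  x=21 (Zone III, w=45) cum 190
  x=24 (Zone II, w=40) cum 230
⇒ x* = 17
y-coordinate, sorted with cumulative weight:
  y=5 (Zone V, w=20) cum 20
  y=7 (Zone IV, w=90) cum 110
  y=9 (Zone II, w=40) cum 150  ← median
  y=12 (Zone III, w=45) cum 195
  y=16 (Zone I, w=35) cum 230
⇒ y* = 9

(17, 9)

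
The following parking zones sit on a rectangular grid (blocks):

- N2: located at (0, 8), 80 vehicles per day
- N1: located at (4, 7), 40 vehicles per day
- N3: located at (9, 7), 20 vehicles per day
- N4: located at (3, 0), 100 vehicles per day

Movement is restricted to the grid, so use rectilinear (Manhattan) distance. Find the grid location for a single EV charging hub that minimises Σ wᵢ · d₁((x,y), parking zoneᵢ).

(3, 7)

Manhattan distance separates: Σwᵢ(|x−xᵢ|+|y−yᵢ|) = Σwᵢ|x−xᵢ| + Σwᵢ|y−yᵢ|, so x and y are optimised independently as 1-D weighted medians.
Total weight W = 240; half = 120.
x-coordinate, sorted with cumulative weight:
  x=0 (N2, w=80) cum 80
  x=3 (N4, w=100) cum 180  ← median
  x=4 (N1, w=40) cum 220
  x=9 (N3, w=20) cum 240
⇒ x* = 3
y-coordinate, sorted with cumulative weight:
  y=0 (N4, w=100) cum 100
  y=7 (N1, w=40) cum 140  ← median
  y=7 (N3, w=20) cum 160
  y=8 (N2, w=80) cum 240
⇒ y* = 7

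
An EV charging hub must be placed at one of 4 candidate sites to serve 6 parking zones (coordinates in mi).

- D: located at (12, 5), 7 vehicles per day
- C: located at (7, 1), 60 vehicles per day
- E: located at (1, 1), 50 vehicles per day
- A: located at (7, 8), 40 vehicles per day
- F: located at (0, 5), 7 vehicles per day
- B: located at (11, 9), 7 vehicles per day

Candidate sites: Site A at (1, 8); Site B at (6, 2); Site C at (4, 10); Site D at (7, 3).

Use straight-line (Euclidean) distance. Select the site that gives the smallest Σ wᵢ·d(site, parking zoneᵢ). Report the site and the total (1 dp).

Site B, total 737.2 mi

Total weighted distance at each candidate:
  Site A (1, 8): total = 1315.5
  Site B (6, 2): total = 737.2
  Site C (4, 10): total = 1348.1
  Site D (7, 3): total = 775.4
Minimum is at Site B with total 737.2 mi.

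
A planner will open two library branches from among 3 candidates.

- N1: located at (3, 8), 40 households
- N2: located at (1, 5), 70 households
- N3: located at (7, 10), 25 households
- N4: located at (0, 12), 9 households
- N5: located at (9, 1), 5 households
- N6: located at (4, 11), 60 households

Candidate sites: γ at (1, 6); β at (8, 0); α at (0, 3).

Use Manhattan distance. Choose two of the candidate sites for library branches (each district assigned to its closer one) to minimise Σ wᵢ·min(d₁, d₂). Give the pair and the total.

{γ, β}, total 1033

Evaluate every pair (each demand assigned to the nearer of the two):
  {γ, β}: total = 1033
  {γ, α}: total = 1078
  {β, α}: total = 1616
Best pair: {γ, β} with total 1033.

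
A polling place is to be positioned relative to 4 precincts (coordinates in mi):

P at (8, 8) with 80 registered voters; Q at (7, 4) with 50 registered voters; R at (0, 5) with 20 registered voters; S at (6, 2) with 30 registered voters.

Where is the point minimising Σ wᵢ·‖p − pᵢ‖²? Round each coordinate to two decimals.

The minimiser of Σwᵢ‖p−pᵢ‖² is the weighted centroid p* = (Σwᵢpᵢ)/(Σwᵢ).
Σwᵢ = 180.
Σwᵢxᵢ = 80·8 + 50·7 + 20·0 + 30·6 = 1170.
Σwᵢyᵢ = 80·8 + 50·4 + 20·5 + 30·2 = 1000.
x* = 1170/180 = 6.50, y* = 1000/180 = 5.56.

(6.50, 5.56)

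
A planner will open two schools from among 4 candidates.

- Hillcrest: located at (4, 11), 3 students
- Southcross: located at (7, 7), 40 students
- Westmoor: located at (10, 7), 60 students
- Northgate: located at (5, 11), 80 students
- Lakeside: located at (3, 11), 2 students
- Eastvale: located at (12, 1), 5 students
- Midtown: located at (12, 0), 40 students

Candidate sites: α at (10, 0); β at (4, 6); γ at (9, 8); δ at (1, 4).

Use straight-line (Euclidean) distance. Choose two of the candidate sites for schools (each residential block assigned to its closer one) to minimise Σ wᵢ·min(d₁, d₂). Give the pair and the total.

Evaluate every pair (each demand assigned to the nearer of the two):
  {α, γ}: total = 696.4
  {β, γ}: total = 979.3
  {γ, δ}: total = 985.0
  {α, β}: total = 1015.8
  {β, δ}: total = 1371.7
  {α, δ}: total = 1461.9
Best pair: {α, γ} with total 696.4.

{α, γ}, total 696.4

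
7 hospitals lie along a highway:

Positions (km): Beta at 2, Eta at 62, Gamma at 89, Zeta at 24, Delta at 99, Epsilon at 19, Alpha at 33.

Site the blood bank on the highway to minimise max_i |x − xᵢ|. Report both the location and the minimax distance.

The 1-center on a line is the midpoint of the two extreme points: leftmost at 2, rightmost at 99.
Optimal location = (2 + 99)/2 = 50.5; maximum distance = (99 − 2)/2 = 48.5.

location 50.5, max distance 48.5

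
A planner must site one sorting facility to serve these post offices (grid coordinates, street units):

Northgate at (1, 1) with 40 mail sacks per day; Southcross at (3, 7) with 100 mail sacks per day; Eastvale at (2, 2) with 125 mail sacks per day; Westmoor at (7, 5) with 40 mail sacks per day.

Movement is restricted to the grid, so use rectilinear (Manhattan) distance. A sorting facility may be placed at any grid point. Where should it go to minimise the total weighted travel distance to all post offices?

Manhattan distance separates: Σwᵢ(|x−xᵢ|+|y−yᵢ|) = Σwᵢ|x−xᵢ| + Σwᵢ|y−yᵢ|, so x and y are optimised independently as 1-D weighted medians.
Total weight W = 305; half = 152.5.
x-coordinate, sorted with cumulative weight:
  x=1 (Northgate, w=40) cum 40
  x=2 (Eastvale, w=125) cum 165  ← median
  x=3 (Southcross, w=100) cum 265
  x=7 (Westmoor, w=40) cum 305
⇒ x* = 2
y-coordinate, sorted with cumulative weight:
  y=1 (Northgate, w=40) cum 40
  y=2 (Eastvale, w=125) cum 165  ← median
  y=5 (Westmoor, w=40) cum 205
  y=7 (Southcross, w=100) cum 305
⇒ y* = 2

(2, 2)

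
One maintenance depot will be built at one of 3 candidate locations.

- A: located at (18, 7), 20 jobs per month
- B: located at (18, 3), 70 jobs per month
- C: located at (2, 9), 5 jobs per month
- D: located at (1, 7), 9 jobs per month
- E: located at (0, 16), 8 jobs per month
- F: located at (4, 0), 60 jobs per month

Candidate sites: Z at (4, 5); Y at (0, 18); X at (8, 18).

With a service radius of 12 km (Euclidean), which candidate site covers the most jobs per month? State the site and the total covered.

Z, covering 82

Coverage radius r = 12 km; a point is covered iff (Δx)²+(Δy)² ≤ 12² = 144.
  Z (4, 5): covers {C, D, E, F} → 82
  Y (0, 18): covers {C, D, E} → 22
  X (8, 18): covers {C, E} → 13
Maximum coverage at Z: 82 jobs per month.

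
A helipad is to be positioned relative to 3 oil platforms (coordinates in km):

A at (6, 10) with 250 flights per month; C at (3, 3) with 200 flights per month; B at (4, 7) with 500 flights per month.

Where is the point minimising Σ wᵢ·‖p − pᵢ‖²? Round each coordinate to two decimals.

The minimiser of Σwᵢ‖p−pᵢ‖² is the weighted centroid p* = (Σwᵢpᵢ)/(Σwᵢ).
Σwᵢ = 950.
Σwᵢxᵢ = 250·6 + 200·3 + 500·4 = 4100.
Σwᵢyᵢ = 250·10 + 200·3 + 500·7 = 6600.
x* = 4100/950 = 4.32, y* = 6600/950 = 6.95.

(4.32, 6.95)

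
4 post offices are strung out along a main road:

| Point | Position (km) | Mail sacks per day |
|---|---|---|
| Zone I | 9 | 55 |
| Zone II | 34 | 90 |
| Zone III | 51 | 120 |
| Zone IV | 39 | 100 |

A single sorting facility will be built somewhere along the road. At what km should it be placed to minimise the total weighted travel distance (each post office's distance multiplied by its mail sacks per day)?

x = 39

For a sum of weighted absolute distances on a line, the optimum is the weighted median (not the mean). Total weight W = 365; half-weight = 182.5.
Sort by position and accumulate weight:
  km 9 (Zone I, w=55) → cum 55
  km 34 (Zone II, w=90) → cum 145
  km 39 (Zone IV, w=100) → cum 245  ≥ 182.5 → median here
  km 51 (Zone III, w=120) → cum 365
Optimal location: km 39.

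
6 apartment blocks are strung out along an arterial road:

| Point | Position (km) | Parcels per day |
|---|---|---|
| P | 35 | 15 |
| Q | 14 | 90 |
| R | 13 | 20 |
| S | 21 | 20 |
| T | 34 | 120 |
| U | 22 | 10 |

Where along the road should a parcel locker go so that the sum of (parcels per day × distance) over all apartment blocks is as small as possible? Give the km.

x = 22

For a sum of weighted absolute distances on a line, the optimum is the weighted median (not the mean). Total weight W = 275; half-weight = 137.5.
Sort by position and accumulate weight:
  km 13 (R, w=20) → cum 20
  km 14 (Q, w=90) → cum 110
  km 21 (S, w=20) → cum 130
  km 22 (U, w=10) → cum 140  ≥ 137.5 → median here
  km 34 (T, w=120) → cum 260
  km 35 (P, w=15) → cum 275
Optimal location: km 22.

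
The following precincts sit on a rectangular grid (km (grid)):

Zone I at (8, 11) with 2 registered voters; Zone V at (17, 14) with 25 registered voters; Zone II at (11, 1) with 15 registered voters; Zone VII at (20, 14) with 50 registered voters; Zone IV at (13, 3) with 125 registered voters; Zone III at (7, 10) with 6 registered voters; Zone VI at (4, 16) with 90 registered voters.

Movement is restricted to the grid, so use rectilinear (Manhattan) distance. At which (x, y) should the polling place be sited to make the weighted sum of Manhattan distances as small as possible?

Manhattan distance separates: Σwᵢ(|x−xᵢ|+|y−yᵢ|) = Σwᵢ|x−xᵢ| + Σwᵢ|y−yᵢ|, so x and y are optimised independently as 1-D weighted medians.
Total weight W = 313; half = 156.5.
x-coordinate, sorted with cumulative weight:
  x=4 (Zone VI, w=90) cum 90
  x=7 (Zone III, w=6) cum 96
  x=8 (Zone I, w=2) cum 98
  x=11 (Zone II, w=15) cum 113
  x=13 (Zone IV, w=125) cum 238  ← median
  x=17 (Zone V, w=25) cum 263
  x=20 (Zone VII, w=50) cum 313
⇒ x* = 13
y-coordinate, sorted with cumulative weight:
  y=1 (Zone II, w=15) cum 15
  y=3 (Zone IV, w=125) cum 140
  y=10 (Zone III, w=6) cum 146
  y=11 (Zone I, w=2) cum 148
  y=14 (Zone V, w=25) cum 173  ← median
  y=14 (Zone VII, w=50) cum 223
  y=16 (Zone VI, w=90) cum 313
⇒ y* = 14

(13, 14)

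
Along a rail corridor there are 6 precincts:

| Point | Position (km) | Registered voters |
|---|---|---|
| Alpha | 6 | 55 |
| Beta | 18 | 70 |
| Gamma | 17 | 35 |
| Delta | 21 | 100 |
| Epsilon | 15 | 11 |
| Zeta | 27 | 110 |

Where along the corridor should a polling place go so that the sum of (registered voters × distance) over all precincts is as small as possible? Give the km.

For a sum of weighted absolute distances on a line, the optimum is the weighted median (not the mean). Total weight W = 381; half-weight = 190.5.
Sort by position and accumulate weight:
  km 6 (Alpha, w=55) → cum 55
  km 15 (Epsilon, w=11) → cum 66
  km 17 (Gamma, w=35) → cum 101
  km 18 (Beta, w=70) → cum 171
  km 21 (Delta, w=100) → cum 271  ≥ 190.5 → median here
  km 27 (Zeta, w=110) → cum 381
Optimal location: km 21.

x = 21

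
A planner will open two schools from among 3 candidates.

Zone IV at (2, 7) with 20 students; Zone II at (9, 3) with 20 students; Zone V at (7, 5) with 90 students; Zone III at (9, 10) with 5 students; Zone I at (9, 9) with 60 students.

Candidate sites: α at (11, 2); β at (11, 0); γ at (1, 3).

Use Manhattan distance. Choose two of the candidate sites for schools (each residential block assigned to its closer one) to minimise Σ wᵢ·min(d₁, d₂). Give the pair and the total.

Evaluate every pair (each demand assigned to the nearer of the two):
  {α, γ}: total = 1380
  {α, β}: total = 1560
  {β, γ}: total = 1640
Best pair: {α, γ} with total 1380.

{α, γ}, total 1380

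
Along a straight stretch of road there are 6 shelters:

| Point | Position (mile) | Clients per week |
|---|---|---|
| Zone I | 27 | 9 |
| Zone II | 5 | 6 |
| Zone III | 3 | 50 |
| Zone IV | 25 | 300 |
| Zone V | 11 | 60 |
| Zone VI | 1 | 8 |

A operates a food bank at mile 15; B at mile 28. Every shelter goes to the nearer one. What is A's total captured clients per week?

The indifferent point is the midpoint (15+28)/2 = 21.5; shelters left of it (closer to A at 15) go to A, those right go to B.
  Zone VI at 1 (w=8) → A
  Zone III at 3 (w=50) → A
  Zone II at 5 (w=6) → A
  Zone V at 11 (w=60) → A
  Zone IV at 25 (w=300) → B
  Zone I at 27 (w=9) → B
A captures 124; B captures 309.

124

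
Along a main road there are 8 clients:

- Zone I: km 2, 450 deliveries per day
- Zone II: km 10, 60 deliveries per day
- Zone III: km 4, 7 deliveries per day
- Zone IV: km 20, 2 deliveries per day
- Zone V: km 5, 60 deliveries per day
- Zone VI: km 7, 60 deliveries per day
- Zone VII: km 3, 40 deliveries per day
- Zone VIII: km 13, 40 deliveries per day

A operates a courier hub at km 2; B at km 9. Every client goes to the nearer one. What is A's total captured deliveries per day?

557

The indifferent point is the midpoint (2+9)/2 = 5.5; clients left of it (closer to A at 2) go to A, those right go to B.
  Zone I at 2 (w=450) → A
  Zone VII at 3 (w=40) → A
  Zone III at 4 (w=7) → A
  Zone V at 5 (w=60) → A
  Zone VI at 7 (w=60) → B
  Zone II at 10 (w=60) → B
  Zone VIII at 13 (w=40) → B
  Zone IV at 20 (w=2) → B
A captures 557; B captures 162.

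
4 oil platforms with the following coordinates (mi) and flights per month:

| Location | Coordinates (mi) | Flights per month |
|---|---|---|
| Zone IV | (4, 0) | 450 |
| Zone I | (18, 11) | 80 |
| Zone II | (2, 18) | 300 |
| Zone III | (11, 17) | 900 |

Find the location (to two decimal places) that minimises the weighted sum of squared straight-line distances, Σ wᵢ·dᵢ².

The minimiser of Σwᵢ‖p−pᵢ‖² is the weighted centroid p* = (Σwᵢpᵢ)/(Σwᵢ).
Σwᵢ = 1730.
Σwᵢxᵢ = 450·4 + 80·18 + 300·2 + 900·11 = 13740.
Σwᵢyᵢ = 450·0 + 80·11 + 300·18 + 900·17 = 21580.
x* = 13740/1730 = 7.94, y* = 21580/1730 = 12.47.

(7.94, 12.47)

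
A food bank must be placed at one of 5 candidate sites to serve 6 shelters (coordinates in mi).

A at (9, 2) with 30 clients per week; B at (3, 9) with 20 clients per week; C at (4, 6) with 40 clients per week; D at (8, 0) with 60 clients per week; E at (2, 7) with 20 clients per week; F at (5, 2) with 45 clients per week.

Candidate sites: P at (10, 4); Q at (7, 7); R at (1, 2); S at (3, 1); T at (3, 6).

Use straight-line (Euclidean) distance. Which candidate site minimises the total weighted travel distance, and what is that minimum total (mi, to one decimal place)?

T, total 1014.5 mi

Total weighted distance at each candidate:
  P (10, 4): total = 1173.7
  Q (7, 7): total = 1144.1
  R (1, 2): total = 1304.4
  S (3, 1): total = 1074.7
  T (3, 6): total = 1014.5
Minimum is at T with total 1014.5 mi.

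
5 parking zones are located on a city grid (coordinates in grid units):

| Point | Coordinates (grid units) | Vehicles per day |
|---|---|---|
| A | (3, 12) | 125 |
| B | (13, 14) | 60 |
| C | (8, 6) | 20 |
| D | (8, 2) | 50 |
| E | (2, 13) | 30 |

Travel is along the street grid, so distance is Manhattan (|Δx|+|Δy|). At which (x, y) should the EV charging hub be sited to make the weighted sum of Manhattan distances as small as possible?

Manhattan distance separates: Σwᵢ(|x−xᵢ|+|y−yᵢ|) = Σwᵢ|x−xᵢ| + Σwᵢ|y−yᵢ|, so x and y are optimised independently as 1-D weighted medians.
Total weight W = 285; half = 142.5.
x-coordinate, sorted with cumulative weight:
  x=2 (E, w=30) cum 30
  x=3 (A, w=125) cum 155  ← median
  x=8 (C, w=20) cum 175
  x=8 (D, w=50) cum 225
  x=13 (B, w=60) cum 285
⇒ x* = 3
y-coordinate, sorted with cumulative weight:
  y=2 (D, w=50) cum 50
  y=6 (C, w=20) cum 70
  y=12 (A, w=125) cum 195  ← median
  y=13 (E, w=30) cum 225
  y=14 (B, w=60) cum 285
⇒ y* = 12

(3, 12)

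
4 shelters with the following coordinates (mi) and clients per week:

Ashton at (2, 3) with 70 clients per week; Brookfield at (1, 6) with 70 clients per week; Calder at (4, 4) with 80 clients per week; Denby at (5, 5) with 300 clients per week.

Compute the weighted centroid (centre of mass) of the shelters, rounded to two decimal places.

The minimiser of Σwᵢ‖p−pᵢ‖² is the weighted centroid p* = (Σwᵢpᵢ)/(Σwᵢ).
Σwᵢ = 520.
Σwᵢxᵢ = 70·2 + 70·1 + 80·4 + 300·5 = 2030.
Σwᵢyᵢ = 70·3 + 70·6 + 80·4 + 300·5 = 2450.
x* = 2030/520 = 3.90, y* = 2450/520 = 4.71.

(3.90, 4.71)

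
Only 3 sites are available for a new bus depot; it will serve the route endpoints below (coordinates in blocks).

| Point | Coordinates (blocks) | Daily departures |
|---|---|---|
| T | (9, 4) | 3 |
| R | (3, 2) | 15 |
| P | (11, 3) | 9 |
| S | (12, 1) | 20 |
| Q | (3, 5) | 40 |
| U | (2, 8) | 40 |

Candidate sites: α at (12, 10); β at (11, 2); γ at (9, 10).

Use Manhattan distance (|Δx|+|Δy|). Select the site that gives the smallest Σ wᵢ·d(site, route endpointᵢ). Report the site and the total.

Total weighted distance at each candidate:
  α (12, 10): total = 1574
  β (11, 2): total = 1221
  γ (9, 10): total = 1349
Minimum is at β with total 1221 blocks.

β, total 1221 blocks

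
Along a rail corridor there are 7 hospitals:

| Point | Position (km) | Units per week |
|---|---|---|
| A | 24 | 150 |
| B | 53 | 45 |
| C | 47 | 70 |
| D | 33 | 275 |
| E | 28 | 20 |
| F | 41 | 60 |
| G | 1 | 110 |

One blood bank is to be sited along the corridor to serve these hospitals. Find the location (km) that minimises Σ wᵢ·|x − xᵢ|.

For a sum of weighted absolute distances on a line, the optimum is the weighted median (not the mean). Total weight W = 730; half-weight = 365.
Sort by position and accumulate weight:
  km 1 (G, w=110) → cum 110
  km 24 (A, w=150) → cum 260
  km 28 (E, w=20) → cum 280
  km 33 (D, w=275) → cum 555  ≥ 365 → median here
  km 41 (F, w=60) → cum 615
  km 47 (C, w=70) → cum 685
  km 53 (B, w=45) → cum 730
Optimal location: km 33.

x = 33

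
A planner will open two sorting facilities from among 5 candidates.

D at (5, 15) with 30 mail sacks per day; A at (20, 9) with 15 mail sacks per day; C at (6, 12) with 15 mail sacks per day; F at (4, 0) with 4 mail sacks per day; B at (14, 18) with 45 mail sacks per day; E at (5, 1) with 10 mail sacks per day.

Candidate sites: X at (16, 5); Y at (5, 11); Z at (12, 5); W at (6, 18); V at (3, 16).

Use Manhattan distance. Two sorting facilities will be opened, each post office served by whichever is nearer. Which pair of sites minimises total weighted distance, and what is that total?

Evaluate every pair (each demand assigned to the nearer of the two):
  {X, W}: total = 908
  {Z, W}: total = 912
  {Y, W}: total = 913
  {X, Y}: total = 1093
  {Y, V}: total = 1108
  {X, V}: total = 1118
  {Z, V}: total = 1122
  {W, V}: total = 1123
  {Y, Z}: total = 1153
  {X, Z}: total = 1662
Best pair: {X, W} with total 908.

{X, W}, total 908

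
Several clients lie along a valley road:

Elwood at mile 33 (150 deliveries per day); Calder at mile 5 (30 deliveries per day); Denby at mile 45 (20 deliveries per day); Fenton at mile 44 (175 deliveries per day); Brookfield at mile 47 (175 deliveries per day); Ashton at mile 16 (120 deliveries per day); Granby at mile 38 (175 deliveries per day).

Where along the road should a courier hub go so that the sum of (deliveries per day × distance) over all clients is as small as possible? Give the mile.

x = 38

For a sum of weighted absolute distances on a line, the optimum is the weighted median (not the mean). Total weight W = 845; half-weight = 422.5.
Sort by position and accumulate weight:
  mile 5 (Calder, w=30) → cum 30
  mile 16 (Ashton, w=120) → cum 150
  mile 33 (Elwood, w=150) → cum 300
  mile 38 (Granby, w=175) → cum 475  ≥ 422.5 → median here
  mile 44 (Fenton, w=175) → cum 650
  mile 45 (Denby, w=20) → cum 670
  mile 47 (Brookfield, w=175) → cum 845
Optimal location: mile 38.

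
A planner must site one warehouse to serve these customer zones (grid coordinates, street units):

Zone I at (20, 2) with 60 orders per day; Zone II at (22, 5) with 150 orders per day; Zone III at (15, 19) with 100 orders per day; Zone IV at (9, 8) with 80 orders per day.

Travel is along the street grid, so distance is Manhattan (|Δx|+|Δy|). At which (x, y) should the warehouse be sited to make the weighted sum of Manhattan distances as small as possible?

(20, 5)

Manhattan distance separates: Σwᵢ(|x−xᵢ|+|y−yᵢ|) = Σwᵢ|x−xᵢ| + Σwᵢ|y−yᵢ|, so x and y are optimised independently as 1-D weighted medians.
Total weight W = 390; half = 195.
x-coordinate, sorted with cumulative weight:
  x=9 (Zone IV, w=80) cum 80
  x=15 (Zone III, w=100) cum 180
  x=20 (Zone I, w=60) cum 240  ← median
  x=22 (Zone II, w=150) cum 390
⇒ x* = 20
y-coordinate, sorted with cumulative weight:
  y=2 (Zone I, w=60) cum 60
  y=5 (Zone II, w=150) cum 210  ← median
  y=8 (Zone IV, w=80) cum 290
  y=19 (Zone III, w=100) cum 390
⇒ y* = 5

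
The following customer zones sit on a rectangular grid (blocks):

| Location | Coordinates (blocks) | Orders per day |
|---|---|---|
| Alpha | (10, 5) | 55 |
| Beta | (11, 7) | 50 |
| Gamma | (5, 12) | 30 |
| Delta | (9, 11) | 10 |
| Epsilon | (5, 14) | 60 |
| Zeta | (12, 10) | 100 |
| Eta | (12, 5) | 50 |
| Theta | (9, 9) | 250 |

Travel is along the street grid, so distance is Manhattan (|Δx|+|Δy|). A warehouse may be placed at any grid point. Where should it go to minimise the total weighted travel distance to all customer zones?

Manhattan distance separates: Σwᵢ(|x−xᵢ|+|y−yᵢ|) = Σwᵢ|x−xᵢ| + Σwᵢ|y−yᵢ|, so x and y are optimised independently as 1-D weighted medians.
Total weight W = 605; half = 302.5.
x-coordinate, sorted with cumulative weight:
  x=5 (Gamma, w=30) cum 30
  x=5 (Epsilon, w=60) cum 90
  x=9 (Delta, w=10) cum 100
  x=9 (Theta, w=250) cum 350  ← median
  x=10 (Alpha, w=55) cum 405
  x=11 (Beta, w=50) cum 455
  x=12 (Zeta, w=100) cum 555
  x=12 (Eta, w=50) cum 605
⇒ x* = 9
y-coordinate, sorted with cumulative weight:
  y=5 (Alpha, w=55) cum 55
  y=5 (Eta, w=50) cum 105
  y=7 (Beta, w=50) cum 155
  y=9 (Theta, w=250) cum 405  ← median
  y=10 (Zeta, w=100) cum 505
  y=11 (Delta, w=10) cum 515
  y=12 (Gamma, w=30) cum 545
  y=14 (Epsilon, w=60) cum 605
⇒ y* = 9

(9, 9)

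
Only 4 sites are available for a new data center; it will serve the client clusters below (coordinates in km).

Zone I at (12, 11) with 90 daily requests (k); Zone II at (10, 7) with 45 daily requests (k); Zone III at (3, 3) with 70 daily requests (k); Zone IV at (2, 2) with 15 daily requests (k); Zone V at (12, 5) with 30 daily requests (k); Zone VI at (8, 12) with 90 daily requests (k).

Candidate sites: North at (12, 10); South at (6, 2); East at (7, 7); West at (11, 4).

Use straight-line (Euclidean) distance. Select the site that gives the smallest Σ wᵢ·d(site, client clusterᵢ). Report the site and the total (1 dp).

North, total 1795.0 km

Total weighted distance at each candidate:
  North (12, 10): total = 1795.0
  South (6, 2): total = 2662.1
  East (7, 7): total = 1833.8
  West (11, 4): total = 2292.7
Minimum is at North with total 1795.0 km.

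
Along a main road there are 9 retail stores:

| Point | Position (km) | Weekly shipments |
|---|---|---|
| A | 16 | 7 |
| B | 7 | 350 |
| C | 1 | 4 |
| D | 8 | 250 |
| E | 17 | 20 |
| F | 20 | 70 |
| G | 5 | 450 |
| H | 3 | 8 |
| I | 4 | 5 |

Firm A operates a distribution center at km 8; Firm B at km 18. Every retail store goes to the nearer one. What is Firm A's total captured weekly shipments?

1067

The indifferent point is the midpoint (8+18)/2 = 13; retail stores left of it (closer to Firm A at 8) go to Firm A, those right go to Firm B.
  C at 1 (w=4) → Firm A
  H at 3 (w=8) → Firm A
  I at 4 (w=5) → Firm A
  G at 5 (w=450) → Firm A
  B at 7 (w=350) → Firm A
  D at 8 (w=250) → Firm A
  A at 16 (w=7) → Firm B
  E at 17 (w=20) → Firm B
  F at 20 (w=70) → Firm B
Firm A captures 1067; Firm B captures 97.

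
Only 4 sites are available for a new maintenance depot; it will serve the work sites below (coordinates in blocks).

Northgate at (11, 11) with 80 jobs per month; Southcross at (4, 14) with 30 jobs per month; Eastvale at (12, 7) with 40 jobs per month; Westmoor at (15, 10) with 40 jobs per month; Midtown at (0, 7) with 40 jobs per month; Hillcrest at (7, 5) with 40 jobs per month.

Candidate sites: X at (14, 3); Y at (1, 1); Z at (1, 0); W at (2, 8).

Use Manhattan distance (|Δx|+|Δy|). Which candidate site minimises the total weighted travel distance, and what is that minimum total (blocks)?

W, total 2680 blocks

Total weighted distance at each candidate:
  X (14, 3): total = 3150
  Y (1, 1): total = 4360
  Z (1, 0): total = 4630
  W (2, 8): total = 2680
Minimum is at W with total 2680 blocks.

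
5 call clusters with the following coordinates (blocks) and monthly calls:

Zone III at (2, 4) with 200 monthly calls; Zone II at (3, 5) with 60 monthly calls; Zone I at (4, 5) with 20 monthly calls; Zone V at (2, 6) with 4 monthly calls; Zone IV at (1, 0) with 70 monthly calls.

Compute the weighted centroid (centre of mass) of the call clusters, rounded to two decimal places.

The minimiser of Σwᵢ‖p−pᵢ‖² is the weighted centroid p* = (Σwᵢpᵢ)/(Σwᵢ).
Σwᵢ = 354.
Σwᵢxᵢ = 200·2 + 60·3 + 20·4 + 4·2 + 70·1 = 738.
Σwᵢyᵢ = 200·4 + 60·5 + 20·5 + 4·6 + 70·0 = 1224.
x* = 738/354 = 2.08, y* = 1224/354 = 3.46.

(2.08, 3.46)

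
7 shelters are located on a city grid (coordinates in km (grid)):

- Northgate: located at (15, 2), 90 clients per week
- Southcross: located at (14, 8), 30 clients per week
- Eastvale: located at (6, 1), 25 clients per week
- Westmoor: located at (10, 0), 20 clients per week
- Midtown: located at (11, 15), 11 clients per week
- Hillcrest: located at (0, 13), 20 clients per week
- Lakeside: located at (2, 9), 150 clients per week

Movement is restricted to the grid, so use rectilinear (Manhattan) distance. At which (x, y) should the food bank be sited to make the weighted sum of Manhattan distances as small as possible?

(6, 9)

Manhattan distance separates: Σwᵢ(|x−xᵢ|+|y−yᵢ|) = Σwᵢ|x−xᵢ| + Σwᵢ|y−yᵢ|, so x and y are optimised independently as 1-D weighted medians.
Total weight W = 346; half = 173.
x-coordinate, sorted with cumulative weight:
  x=0 (Hillcrest, w=20) cum 20
  x=2 (Lakeside, w=150) cum 170
  x=6 (Eastvale, w=25) cum 195  ← median
  x=10 (Westmoor, w=20) cum 215
  x=11 (Midtown, w=11) cum 226
  x=14 (Southcross, w=30) cum 256
  x=15 (Northgate, w=90) cum 346
⇒ x* = 6
y-coordinate, sorted with cumulative weight:
  y=0 (Westmoor, w=20) cum 20
  y=1 (Eastvale, w=25) cum 45
  y=2 (Northgate, w=90) cum 135
  y=8 (Southcross, w=30) cum 165
  y=9 (Lakeside, w=150) cum 315  ← median
  y=13 (Hillcrest, w=20) cum 335
  y=15 (Midtown, w=11) cum 346
⇒ y* = 9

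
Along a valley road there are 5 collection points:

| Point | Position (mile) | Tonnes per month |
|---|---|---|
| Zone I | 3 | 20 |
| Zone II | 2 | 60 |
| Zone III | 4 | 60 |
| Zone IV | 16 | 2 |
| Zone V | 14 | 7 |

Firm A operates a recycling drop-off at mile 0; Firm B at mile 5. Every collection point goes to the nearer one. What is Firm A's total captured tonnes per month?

60

The indifferent point is the midpoint (0+5)/2 = 2.5; collection points left of it (closer to Firm A at 0) go to Firm A, those right go to Firm B.
  Zone II at 2 (w=60) → Firm A
  Zone I at 3 (w=20) → Firm B
  Zone III at 4 (w=60) → Firm B
  Zone V at 14 (w=7) → Firm B
  Zone IV at 16 (w=2) → Firm B
Firm A captures 60; Firm B captures 89.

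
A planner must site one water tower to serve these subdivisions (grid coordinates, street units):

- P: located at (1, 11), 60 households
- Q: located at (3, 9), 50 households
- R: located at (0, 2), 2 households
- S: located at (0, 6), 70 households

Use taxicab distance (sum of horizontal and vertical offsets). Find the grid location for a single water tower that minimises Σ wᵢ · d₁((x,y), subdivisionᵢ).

(1, 9)

Manhattan distance separates: Σwᵢ(|x−xᵢ|+|y−yᵢ|) = Σwᵢ|x−xᵢ| + Σwᵢ|y−yᵢ|, so x and y are optimised independently as 1-D weighted medians.
Total weight W = 182; half = 91.
x-coordinate, sorted with cumulative weight:
  x=0 (R, w=2) cum 2
  x=0 (S, w=70) cum 72
  x=1 (P, w=60) cum 132  ← median
  x=3 (Q, w=50) cum 182
⇒ x* = 1
y-coordinate, sorted with cumulative weight:
  y=2 (R, w=2) cum 2
  y=6 (S, w=70) cum 72
  y=9 (Q, w=50) cum 122  ← median
  y=11 (P, w=60) cum 182
⇒ y* = 9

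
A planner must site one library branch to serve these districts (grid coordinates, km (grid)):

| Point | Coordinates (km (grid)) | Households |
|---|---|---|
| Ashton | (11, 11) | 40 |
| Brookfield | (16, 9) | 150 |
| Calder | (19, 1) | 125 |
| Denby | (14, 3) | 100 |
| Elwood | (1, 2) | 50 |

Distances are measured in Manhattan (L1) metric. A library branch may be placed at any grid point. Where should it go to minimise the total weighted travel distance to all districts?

(16, 3)

Manhattan distance separates: Σwᵢ(|x−xᵢ|+|y−yᵢ|) = Σwᵢ|x−xᵢ| + Σwᵢ|y−yᵢ|, so x and y are optimised independently as 1-D weighted medians.
Total weight W = 465; half = 232.5.
x-coordinate, sorted with cumulative weight:
  x=1 (Elwood, w=50) cum 50
  x=11 (Ashton, w=40) cum 90
  x=14 (Denby, w=100) cum 190
  x=16 (Brookfield, w=150) cum 340  ← median
  x=19 (Calder, w=125) cum 465
⇒ x* = 16
y-coordinate, sorted with cumulative weight:
  y=1 (Calder, w=125) cum 125
  y=2 (Elwood, w=50) cum 175
  y=3 (Denby, w=100) cum 275  ← median
  y=9 (Brookfield, w=150) cum 425
  y=11 (Ashton, w=40) cum 465
⇒ y* = 3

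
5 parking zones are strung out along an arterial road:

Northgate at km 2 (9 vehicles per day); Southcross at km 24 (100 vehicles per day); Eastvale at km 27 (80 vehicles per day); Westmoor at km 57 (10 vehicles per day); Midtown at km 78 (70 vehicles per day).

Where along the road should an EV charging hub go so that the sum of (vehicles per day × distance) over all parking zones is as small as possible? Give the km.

x = 27

For a sum of weighted absolute distances on a line, the optimum is the weighted median (not the mean). Total weight W = 269; half-weight = 134.5.
Sort by position and accumulate weight:
  km 2 (Northgate, w=9) → cum 9
  km 24 (Southcross, w=100) → cum 109
  km 27 (Eastvale, w=80) → cum 189  ≥ 134.5 → median here
  km 57 (Westmoor, w=10) → cum 199
  km 78 (Midtown, w=70) → cum 269
Optimal location: km 27.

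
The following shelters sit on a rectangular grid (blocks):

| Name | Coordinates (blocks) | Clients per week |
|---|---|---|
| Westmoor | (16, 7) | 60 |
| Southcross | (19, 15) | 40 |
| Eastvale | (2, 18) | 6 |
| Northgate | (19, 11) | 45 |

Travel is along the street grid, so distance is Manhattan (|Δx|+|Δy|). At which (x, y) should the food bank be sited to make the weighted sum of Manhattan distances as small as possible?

(19, 11)

Manhattan distance separates: Σwᵢ(|x−xᵢ|+|y−yᵢ|) = Σwᵢ|x−xᵢ| + Σwᵢ|y−yᵢ|, so x and y are optimised independently as 1-D weighted medians.
Total weight W = 151; half = 75.5.
x-coordinate, sorted with cumulative weight:
  x=2 (Eastvale, w=6) cum 6
  x=16 (Westmoor, w=60) cum 66
  x=19 (Southcross, w=40) cum 106  ← median
  x=19 (Northgate, w=45) cum 151
⇒ x* = 19
y-coordinate, sorted with cumulative weight:
  y=7 (Westmoor, w=60) cum 60
  y=11 (Northgate, w=45) cum 105  ← median
  y=15 (Southcross, w=40) cum 145
  y=18 (Eastvale, w=6) cum 151
⇒ y* = 11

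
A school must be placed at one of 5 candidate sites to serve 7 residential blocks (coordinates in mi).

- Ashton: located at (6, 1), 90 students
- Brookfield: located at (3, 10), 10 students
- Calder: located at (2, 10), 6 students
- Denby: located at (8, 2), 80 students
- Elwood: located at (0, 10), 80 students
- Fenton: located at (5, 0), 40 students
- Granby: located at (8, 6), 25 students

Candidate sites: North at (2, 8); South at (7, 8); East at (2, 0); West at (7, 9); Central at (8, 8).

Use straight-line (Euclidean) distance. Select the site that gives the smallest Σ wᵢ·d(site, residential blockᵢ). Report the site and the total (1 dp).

Total weighted distance at each candidate:
  North (2, 8): total = 2164.9
  South (7, 8): total = 2168.2
  East (2, 0): total = 2185.5
  West (7, 9): total = 2376.6
  Central (8, 8): total = 2278.5
Minimum is at North with total 2164.9 mi.

North, total 2164.9 mi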